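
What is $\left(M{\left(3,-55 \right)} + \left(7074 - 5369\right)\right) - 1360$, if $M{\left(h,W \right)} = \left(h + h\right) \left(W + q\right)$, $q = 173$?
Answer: $1053$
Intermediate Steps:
$M{\left(h,W \right)} = 2 h \left(173 + W\right)$ ($M{\left(h,W \right)} = \left(h + h\right) \left(W + 173\right) = 2 h \left(173 + W\right)$)
$\left(M{\left(3,-55 \right)} + \left(7074 - 5369\right)\right) - 1360 = \left(2 \cdot 3 \left(173 - 55\right) + \left(7074 - 5369\right)\right) - 1360 = \left(2 \cdot 3 \cdot 118 + 1705\right) - 1360 = \left(708 + 1705\right) - 1360 = 2413 - 1360 = 1053$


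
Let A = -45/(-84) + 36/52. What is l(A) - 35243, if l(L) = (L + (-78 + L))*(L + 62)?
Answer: -2651211499/66248 ≈ -40020.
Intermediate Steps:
A = 447/364 (A = -45*(-1/84) + 36*(1/52) = 15/28 + 9/13 = 447/364 ≈ 1.2280)
l(L) = (-78 + 2*L)*(62 + L)
l(A) - 35243 = (-4836 + 2*(447/364)² + 46*(447/364)) - 35243 = (-4836 + 2*(199809/132496) + 10281/182) - 35243 = (-4836 + 199809/66248 + 10281/182) - 35243 = -316433235/66248 - 35243 = -2651211499/66248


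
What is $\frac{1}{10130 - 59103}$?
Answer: $- \frac{1}{48973} \approx -2.0419 \cdot 10^{-5}$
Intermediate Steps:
$\frac{1}{10130 - 59103} = \frac{1}{-48973} = - \frac{1}{48973}$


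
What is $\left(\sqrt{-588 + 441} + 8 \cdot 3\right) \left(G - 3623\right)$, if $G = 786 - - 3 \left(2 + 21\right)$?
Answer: $-66432 - 19376 i \sqrt{3} \approx -66432.0 - 33560.0 i$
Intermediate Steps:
$G = 855$ ($G = 786 - \left(-3\right) 23 = 786 - -69 = 786 + 69 = 855$)
$\left(\sqrt{-588 + 441} + 8 \cdot 3\right) \left(G - 3623\right) = \left(\sqrt{-588 + 441} + 8 \cdot 3\right) \left(855 - 3623\right) = \left(\sqrt{-147} + 24\right) \left(-2768\right) = \left(7 i \sqrt{3} + 24\right) \left(-2768\right) = \left(24 + 7 i \sqrt{3}\right) \left(-2768\right) = -66432 - 19376 i \sqrt{3}$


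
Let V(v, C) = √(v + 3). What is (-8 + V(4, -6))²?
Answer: (8 - √7)² ≈ 28.668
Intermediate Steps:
V(v, C) = √(3 + v)
(-8 + V(4, -6))² = (-8 + √(3 + 4))² = (-8 + √7)²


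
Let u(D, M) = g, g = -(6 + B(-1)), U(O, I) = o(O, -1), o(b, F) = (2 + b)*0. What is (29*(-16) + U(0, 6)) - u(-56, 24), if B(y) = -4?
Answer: -462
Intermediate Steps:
o(b, F) = 0
U(O, I) = 0
g = -2 (g = -(6 - 4) = -1*2 = -2)
u(D, M) = -2
(29*(-16) + U(0, 6)) - u(-56, 24) = (29*(-16) + 0) - 1*(-2) = (-464 + 0) + 2 = -464 + 2 = -462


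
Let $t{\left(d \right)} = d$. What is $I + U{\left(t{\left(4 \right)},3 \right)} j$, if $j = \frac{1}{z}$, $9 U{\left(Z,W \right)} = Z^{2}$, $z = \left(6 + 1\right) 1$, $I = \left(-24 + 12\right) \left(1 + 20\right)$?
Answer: $- \frac{15860}{63} \approx -251.75$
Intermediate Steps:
$I = -252$ ($I = \left(-12\right) 21 = -252$)
$z = 7$ ($z = 7 \cdot 1 = 7$)
$U{\left(Z,W \right)} = \frac{Z^{2}}{9}$
$j = \frac{1}{7} \approx 0.14286$
$I + U{\left(t{\left(4 \right)},3 \right)} j = -252 + \frac{4^{2}}{9} \cdot \frac{1}{7} = -252 + \frac{1}{9} \cdot 16 \cdot \frac{1}{7} = -252 + \frac{16}{9} \cdot \frac{1}{7} = -252 + \frac{16}{63} = - \frac{15860}{63}$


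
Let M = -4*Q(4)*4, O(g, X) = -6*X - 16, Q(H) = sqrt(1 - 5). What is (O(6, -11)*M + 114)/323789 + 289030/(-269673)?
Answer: -93553991948/87317150997 - 1600*I/323789 ≈ -1.0714 - 0.0049415*I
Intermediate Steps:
Q(H) = 2*I (Q(H) = sqrt(-4) = 2*I)
O(g, X) = -16 - 6*X
M = -32*I (M = -8*I*4 = -32*I ≈ -32.0*I)
(O(6, -11)*M + 114)/323789 + 289030/(-269673) = ((-16 - 6*(-11))*(-32*I) + 114)/323789 + 289030/(-269673) = ((-16 + 66)*(-32*I) + 114)*(1/323789) + 289030*(-1/269673) = (50*(-32*I) + 114)*(1/323789) - 289030/269673 = (-1600*I + 114)*(1/323789) - 289030/269673 = (114 - 1600*I)*(1/323789) - 289030/269673 = (114/323789 - 1600*I/323789) - 289030/269673 = -93553991948/87317150997 - 1600*I/323789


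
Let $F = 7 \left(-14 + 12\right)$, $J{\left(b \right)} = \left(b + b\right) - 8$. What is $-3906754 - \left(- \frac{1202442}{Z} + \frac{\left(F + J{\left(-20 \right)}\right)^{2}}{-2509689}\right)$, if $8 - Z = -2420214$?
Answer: $- \frac{1694974176448535459}{433857466497} \approx -3.9068 \cdot 10^{6}$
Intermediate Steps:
$J{\left(b \right)} = -8 + 2 b$ ($J{\left(b \right)} = 2 b - 8 = -8 + 2 b$)
$F = -14$ ($F = 7 \left(-2\right) = -14$)
$Z = 2420222$ ($Z = 8 - -2420214 = 8 + 2420214 = 2420222$)
$-3906754 - \left(- \frac{1202442}{Z} + \frac{\left(F + J{\left(-20 \right)}\right)^{2}}{-2509689}\right) = -3906754 - \left(- \frac{1202442}{2420222} + \frac{\left(-14 + \left(-8 + 2 \left(-20\right)\right)\right)^{2}}{-2509689}\right) = -3906754 - \left(\left(-1202442\right) \frac{1}{2420222} + \left(-14 - 48\right)^{2} \left(- \frac{1}{2509689}\right)\right) = -3906754 - \left(- \frac{601221}{1210111} + \left(-14 - 48\right)^{2} \left(- \frac{1}{2509689}\right)\right) = -3906754 - \left(- \frac{601221}{1210111} + \left(-62\right)^{2} \left(- \frac{1}{2509689}\right)\right) = -3906754 - \left(- \frac{601221}{1210111} + 3844 \left(- \frac{1}{2509689}\right)\right) = -3906754 - \left(- \frac{601221}{1210111} - \frac{3844}{2509689}\right) = -3906754 - - \frac{216218485279}{433857466497} = -3906754 + \frac{216218485279}{433857466497} = - \frac{1694974176448535459}{433857466497}$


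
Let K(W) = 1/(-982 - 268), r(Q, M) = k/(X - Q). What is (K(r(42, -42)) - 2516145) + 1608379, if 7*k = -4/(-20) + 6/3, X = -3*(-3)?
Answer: -1134707501/1250 ≈ -9.0777e+5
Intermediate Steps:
X = 9
k = 11/35 (k = (-4/(-20) + 6/3)/7 = (-4*(-1/20) + 6*(⅓))/7 = (⅕ + 2)/7 = (⅐)*(11/5) = 11/35 ≈ 0.31429)
r(Q, M) = 11/(35*(9 - Q))
K(W) = -1/1250 (K(W) = 1/(-1250) = -1/1250)
(K(r(42, -42)) - 2516145) + 1608379 = (-1/1250 - 2516145) + 1608379 = -3145181251/1250 + 1608379 = -1134707501/1250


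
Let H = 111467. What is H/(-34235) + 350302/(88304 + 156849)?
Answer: -15333880481/8392812955 ≈ -1.8270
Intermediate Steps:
H/(-34235) + 350302/(88304 + 156849) = 111467/(-34235) + 350302/(88304 + 156849) = 111467*(-1/34235) + 350302/245153 = -111467/34235 + 350302*(1/245153) = -111467/34235 + 350302/245153 = -15333880481/8392812955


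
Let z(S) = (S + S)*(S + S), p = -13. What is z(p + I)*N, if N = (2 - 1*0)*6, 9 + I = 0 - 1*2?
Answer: 27648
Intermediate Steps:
I = -11 (I = -9 + (0 - 1*2) = -9 + (0 - 2) = -9 - 2 = -11)
N = 12 (N = (2 + 0)*6 = 2*6 = 12)
z(S) = 4*S² (z(S) = (2*S)*(2*S) = 4*S²)
z(p + I)*N = (4*(-13 - 11)²)*12 = (4*(-24)²)*12 = (4*576)*12 = 2304*12 = 27648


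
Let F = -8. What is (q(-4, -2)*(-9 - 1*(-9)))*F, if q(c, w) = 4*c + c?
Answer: 0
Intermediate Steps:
q(c, w) = 5*c
(q(-4, -2)*(-9 - 1*(-9)))*F = ((5*(-4))*(-9 - 1*(-9)))*(-8) = -20*(-9 + 9)*(-8) = -20*0*(-8) = 0*(-8) = 0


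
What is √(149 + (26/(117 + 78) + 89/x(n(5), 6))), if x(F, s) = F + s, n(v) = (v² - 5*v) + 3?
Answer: 2*√8945/15 ≈ 12.610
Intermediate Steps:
n(v) = 3 + v² - 5*v
√(149 + (26/(117 + 78) + 89/x(n(5), 6))) = √(149 + (26/(117 + 78) + 89/((3 + 5² - 5*5) + 6))) = √(149 + (26/195 + 89/((3 + 25 - 25) + 6))) = √(149 + (26*(1/195) + 89/(3 + 6))) = √(149 + (2/15 + 89/9)) = √(149 + 451/45) = √(7156/45) = 2*√8945/15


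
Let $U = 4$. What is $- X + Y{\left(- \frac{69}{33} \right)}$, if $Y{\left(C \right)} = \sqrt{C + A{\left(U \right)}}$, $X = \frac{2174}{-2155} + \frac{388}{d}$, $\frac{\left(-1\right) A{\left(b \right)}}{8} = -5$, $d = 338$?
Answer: $- \frac{50664}{364195} + \frac{\sqrt{4587}}{11} \approx 6.0179$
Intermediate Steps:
$A{\left(b \right)} = 40$ ($A{\left(b \right)} = \left(-8\right) \left(-5\right) = 40$)
$X = \frac{50664}{364195}$ ($X = \frac{2174}{-2155} + \frac{388}{338} = 2174 \left(- \frac{1}{2155}\right) + 388 \cdot \frac{1}{338} = - \frac{2174}{2155} + \frac{194}{169} = \frac{50664}{364195} \approx 0.13911$)
$Y{\left(C \right)} = \sqrt{40 + C}$ ($Y{\left(C \right)} = \sqrt{C + 40} = \sqrt{40 + C}$)
$- X + Y{\left(- \frac{69}{33} \right)} = \left(-1\right) \frac{50664}{364195} + \sqrt{40 - \frac{69}{33}} = - \frac{50664}{364195} + \sqrt{40 - \frac{23}{11}} = - \frac{50664}{364195} + \sqrt{\frac{417}{11}} = - \frac{50664}{364195} + \frac{\sqrt{4587}}{11}$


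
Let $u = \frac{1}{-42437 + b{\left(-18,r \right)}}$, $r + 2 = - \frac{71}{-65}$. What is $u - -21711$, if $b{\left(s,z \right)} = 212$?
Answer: $\frac{916746974}{42225} \approx 21711.0$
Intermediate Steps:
$r = - \frac{59}{65}$ ($r = -2 - \frac{71}{-65} = -2 - - \frac{71}{65} = -2 + \frac{71}{65} = - \frac{59}{65} \approx -0.90769$)
$u = - \frac{1}{42225}$ ($u = \frac{1}{-42437 + 212} = \frac{1}{-42225} = - \frac{1}{42225} \approx -2.3683 \cdot 10^{-5}$)
$u - -21711 = - \frac{1}{42225} - -21711 = - \frac{1}{42225} + 21711 = \frac{916746974}{42225}$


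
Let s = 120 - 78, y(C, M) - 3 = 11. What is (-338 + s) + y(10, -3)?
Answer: -282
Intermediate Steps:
y(C, M) = 14 (y(C, M) = 3 + 11 = 14)
s = 42
(-338 + s) + y(10, -3) = (-338 + 42) + 14 = -296 + 14 = -282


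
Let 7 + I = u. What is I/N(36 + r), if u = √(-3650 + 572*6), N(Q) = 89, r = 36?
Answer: -7/89 + I*√218/89 ≈ -0.078652 + 0.1659*I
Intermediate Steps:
u = I*√218 (u = √(-3650 + 3432) = √(-218) = I*√218 ≈ 14.765*I)
I = -7 + I*√218 ≈ -7.0 + 14.765*I
I/N(36 + r) = (-7 + I*√218)/89 = (-7 + I*√218)*(1/89) = -7/89 + I*√218/89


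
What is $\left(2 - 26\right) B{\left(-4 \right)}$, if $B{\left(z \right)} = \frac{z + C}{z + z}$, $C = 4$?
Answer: $0$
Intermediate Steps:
$B{\left(z \right)} = \frac{4 + z}{2 z}$ ($B{\left(z \right)} = \frac{z + 4}{z + z} = \frac{4 + z}{2 z}$)
$\left(2 - 26\right) B{\left(-4 \right)} = \left(2 - 26\right) \frac{4 - 4}{2 \left(-4\right)} = - 24 \cdot \frac{1}{2} \left(- \frac{1}{4}\right) 0 = \left(-24\right) 0 = 0$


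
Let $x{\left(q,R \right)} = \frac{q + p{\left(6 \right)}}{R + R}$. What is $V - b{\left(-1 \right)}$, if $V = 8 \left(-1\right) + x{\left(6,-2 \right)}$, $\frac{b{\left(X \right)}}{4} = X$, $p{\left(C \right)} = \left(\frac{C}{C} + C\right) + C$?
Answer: $- \frac{35}{4} \approx -8.75$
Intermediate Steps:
$p{\left(C \right)} = 1 + 2 C$ ($p{\left(C \right)} = \left(1 + C\right) + C = 1 + 2 C$)
$b{\left(X \right)} = 4 X$
$x{\left(q,R \right)} = \frac{13 + q}{2 R}$ ($x{\left(q,R \right)} = \frac{q + \left(1 + 2 \cdot 6\right)}{R + R} = \frac{q + \left(1 + 12\right)}{2 R} = \left(q + 13\right) \frac{1}{2 R} = \left(13 + q\right) \frac{1}{2 R} = \frac{13 + q}{2 R}$)
$V = - \frac{51}{4}$ ($V = 8 \left(-1\right) + \frac{13 + 6}{2 \left(-2\right)} = -8 + \frac{1}{2} \left(- \frac{1}{2}\right) 19 = -8 - \frac{19}{4} = - \frac{51}{4} \approx -12.75$)
$V - b{\left(-1 \right)} = - \frac{51}{4} - 4 \left(-1\right) = - \frac{51}{4} - -4 = - \frac{51}{4} + 4 = - \frac{35}{4}$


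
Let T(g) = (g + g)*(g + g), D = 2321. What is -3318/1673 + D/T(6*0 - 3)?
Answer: 537655/8604 ≈ 62.489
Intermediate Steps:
T(g) = 4*g**2 (T(g) = (2*g)*(2*g) = 4*g**2)
-3318/1673 + D/T(6*0 - 3) = -3318/1673 + 2321/((4*(6*0 - 3)**2)) = -3318*1/1673 + 2321/((4*(0 - 3)**2)) = -474/239 + 2321/((4*(-3)**2)) = -474/239 + 2321/((4*9)) = -474/239 + 2321/36 = 537655/8604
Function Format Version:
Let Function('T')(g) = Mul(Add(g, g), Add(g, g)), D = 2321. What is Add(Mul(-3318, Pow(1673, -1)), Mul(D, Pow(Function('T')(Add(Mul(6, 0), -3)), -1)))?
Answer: Rational(537655, 8604) ≈ 62.489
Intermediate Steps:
Function('T')(g) = Mul(4, Pow(g, 2)) (Function('T')(g) = Mul(Mul(2, g), Mul(2, g)) = Mul(4, Pow(g, 2)))
Add(Mul(-3318, Pow(1673, -1)), Mul(D, Pow(Function('T')(Add(Mul(6, 0), -3)), -1))) = Add(Mul(-3318, Pow(1673, -1)), Mul(2321, Pow(Mul(4, Pow(Add(Mul(6, 0), -3), 2)), -1))) = Add(Mul(-3318, Rational(1, 1673)), Mul(2321, Pow(Mul(4, Pow(Add(0, -3), 2)), -1))) = Add(Rational(-474, 239), Mul(2321, Pow(Mul(4, Pow(-3, 2)), -1))) = Add(Rational(-474, 239), Mul(2321, Pow(Mul(4, 9), -1))) = Add(Rational(-474, 239), Mul(2321, Pow(36, -1))) = Add(Rational(-474, 239), Mul(2321, Rational(1, 36))) = Add(Rational(-474, 239), Rational(2321, 36)) = Rational(537655, 8604)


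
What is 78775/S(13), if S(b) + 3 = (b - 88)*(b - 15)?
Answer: 78775/147 ≈ 535.88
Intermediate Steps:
S(b) = -3 + (-88 + b)*(-15 + b) (S(b) = -3 + (b - 88)*(b - 15) = -3 + (-88 + b)*(-15 + b))
78775/S(13) = 78775/(1317 + 13**2 - 103*13) = 78775/(1317 + 169 - 1339) = 78775/147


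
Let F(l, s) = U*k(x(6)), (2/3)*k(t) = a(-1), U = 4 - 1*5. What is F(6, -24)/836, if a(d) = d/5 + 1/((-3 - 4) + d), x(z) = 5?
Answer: 39/66880 ≈ 0.00058313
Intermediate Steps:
U = -1 (U = 4 - 5 = -1)
a(d) = 1/(-7 + d) + d/5 (a(d) = d*(1/5) + 1/(-7 + d) = d/5 + 1/(-7 + d) = 1/(-7 + d) + d/5)
k(t) = -39/80 (k(t) = 3*((5 + (-1)**2 - 7*(-1))/(5*(-7 - 1)))/2 = 3*((1/5)*(5 + 1 + 7)/(-8))/2 = 3*((1/5)*(-1/8)*13)/2 = (3/2)*(-13/40) = -39/80)
F(l, s) = 39/80 (F(l, s) = -1*(-39/80) = 39/80)
F(6, -24)/836 = (39/80)/836 = (39/80)*(1/836) = 39/66880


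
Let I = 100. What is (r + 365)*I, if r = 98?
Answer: 46300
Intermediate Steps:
(r + 365)*I = (98 + 365)*100 = 463*100 = 46300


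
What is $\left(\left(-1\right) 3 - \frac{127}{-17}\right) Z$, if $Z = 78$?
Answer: $\frac{5928}{17} \approx 348.71$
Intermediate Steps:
$\left(\left(-1\right) 3 - \frac{127}{-17}\right) Z = \left(\left(-1\right) 3 - \frac{127}{-17}\right) 78 = \left(-3 - - \frac{127}{17}\right) 78 = \left(-3 + \frac{127}{17}\right) 78 = \frac{76}{17} \cdot 78 = \frac{5928}{17}$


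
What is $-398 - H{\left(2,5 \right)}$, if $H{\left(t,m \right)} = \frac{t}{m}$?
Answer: $- \frac{1992}{5} \approx -398.4$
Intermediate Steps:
$-398 - H{\left(2,5 \right)} = -398 - \frac{2}{5} = - \frac{1992}{5}$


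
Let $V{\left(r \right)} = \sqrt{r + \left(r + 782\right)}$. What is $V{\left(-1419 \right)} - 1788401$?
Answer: $-1788401 + 2 i \sqrt{514} \approx -1.7884 \cdot 10^{6} + 45.343 i$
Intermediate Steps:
$V{\left(r \right)} = \sqrt{782 + 2 r}$ ($V{\left(r \right)} = \sqrt{r + \left(782 + r\right)} = \sqrt{782 + 2 r}$)
$V{\left(-1419 \right)} - 1788401 = \sqrt{782 + 2 \left(-1419\right)} - 1788401 = \sqrt{782 - 2838} - 1788401 = \sqrt{-2056} - 1788401 = 2 i \sqrt{514} - 1788401 = -1788401 + 2 i \sqrt{514}$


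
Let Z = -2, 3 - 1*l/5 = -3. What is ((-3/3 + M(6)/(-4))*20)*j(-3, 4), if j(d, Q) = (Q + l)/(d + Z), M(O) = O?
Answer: 340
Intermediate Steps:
l = 30 (l = 15 - 5*(-3) = 15 + 15 = 30)
j(d, Q) = (30 + Q)/(-2 + d) (j(d, Q) = (Q + 30)/(d - 2) = (30 + Q)/(-2 + d))
((-3/3 + M(6)/(-4))*20)*j(-3, 4) = ((-3/3 + 6/(-4))*20)*((30 + 4)/(-2 - 3)) = ((-3*⅓ + 6*(-¼))*20)*(34/(-5)) = ((-1 - 3/2)*20)*(-⅕*34) = -5/2*20*(-34/5) = -50*(-34/5) = 340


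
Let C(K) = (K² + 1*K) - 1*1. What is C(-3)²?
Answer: 25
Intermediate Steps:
C(K) = -1 + K + K² (C(K) = (K² + K) - 1 = (K + K²) - 1 = -1 + K + K²)
C(-3)² = (-1 - 3 + (-3)²)² = (-1 - 3 + 9)² = 5² = 25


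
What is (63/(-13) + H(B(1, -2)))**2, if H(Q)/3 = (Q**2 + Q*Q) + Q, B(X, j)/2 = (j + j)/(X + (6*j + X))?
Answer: 205209/105625 ≈ 1.9428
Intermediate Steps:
B(X, j) = 4*j/(2*X + 6*j) (B(X, j) = 2*((j + j)/(X + (6*j + X))) = 2*((2*j)/(X + (X + 6*j))) = 2*((2*j)/(2*X + 6*j)) = 2*(2*j/(2*X + 6*j)) = 4*j/(2*X + 6*j))
H(Q) = 3*Q + 6*Q**2 (H(Q) = 3*((Q**2 + Q*Q) + Q) = 3*((Q**2 + Q**2) + Q) = 3*(2*Q**2 + Q) = 3*(Q + 2*Q**2) = 3*Q + 6*Q**2)
(63/(-13) + H(B(1, -2)))**2 = (63/(-13) + 3*(2*(-2)/(1 + 3*(-2)))*(1 + 2*(2*(-2)/(1 + 3*(-2)))))**2 = (63*(-1/13) + 3*(2*(-2)/(1 - 6))*(1 + 2*(2*(-2)/(1 - 6))))**2 = (-63/13 + 3*(2*(-2)/(-5))*(1 + 2*(2*(-2)/(-5))))**2 = (-63/13 + 3*(2*(-2)*(-1/5))*(1 + 2*(2*(-2)*(-1/5))))**2 = (-63/13 + 3*(4/5)*(1 + 2*(4/5)))**2 = (-63/13 + 3*(4/5)*(1 + 8/5))**2 = (-63/13 + 3*(4/5)*(13/5))**2 = (-63/13 + 156/25)**2 = (453/325)**2 = 205209/105625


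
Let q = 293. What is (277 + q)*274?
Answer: 156180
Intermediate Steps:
(277 + q)*274 = (277 + 293)*274 = 570*274 = 156180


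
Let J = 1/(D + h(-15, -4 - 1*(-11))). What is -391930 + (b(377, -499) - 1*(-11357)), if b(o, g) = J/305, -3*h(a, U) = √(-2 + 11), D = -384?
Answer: -44688784526/117425 ≈ -3.8057e+5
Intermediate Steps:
h(a, U) = -1 (h(a, U) = -√(-2 + 11)/3 = -√9/3 = -⅓*3 = -1)
J = -1/385 (J = 1/(-384 - 1) = 1/(-385) = -1/385 ≈ -0.0025974)
b(o, g) = -1/117425 (b(o, g) = -1/385/305 = -1/385*1/305 = -1/117425)
-391930 + (b(377, -499) - 1*(-11357)) = -391930 + (-1/117425 - 1*(-11357)) = -391930 + (-1/117425 + 11357) = -391930 + 1333595724/117425 = -44688784526/117425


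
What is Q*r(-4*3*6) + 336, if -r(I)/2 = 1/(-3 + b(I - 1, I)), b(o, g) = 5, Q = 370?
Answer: -34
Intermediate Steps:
r(I) = -1 (r(I) = -2/(-3 + 5) = -2/2 = -2*1/2 = -1)
Q*r(-4*3*6) + 336 = 370*(-1) + 336 = -370 + 336 = -34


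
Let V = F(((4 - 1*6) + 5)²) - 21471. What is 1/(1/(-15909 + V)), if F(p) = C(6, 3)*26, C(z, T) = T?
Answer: -37302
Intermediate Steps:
F(p) = 78 (F(p) = 3*26 = 78)
V = -21393 (V = 78 - 21471 = -21393)
1/(1/(-15909 + V)) = 1/(1/(-15909 - 21393)) = 1/(1/(-37302)) = 1/(-1/37302) = -37302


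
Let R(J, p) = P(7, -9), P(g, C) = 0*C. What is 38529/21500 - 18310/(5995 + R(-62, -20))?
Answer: -32536729/25778500 ≈ -1.2622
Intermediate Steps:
P(g, C) = 0
R(J, p) = 0
38529/21500 - 18310/(5995 + R(-62, -20)) = 38529/21500 - 18310/(5995 + 0) = 38529*(1/21500) - 18310/5995 = 38529/21500 - 18310*1/5995 = 38529/21500 - 3662/1199 = -32536729/25778500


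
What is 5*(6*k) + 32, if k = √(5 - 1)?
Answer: 92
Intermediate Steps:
k = 2 (k = √4 = 2)
5*(6*k) + 32 = 5*(6*2) + 32 = 5*12 + 32 = 60 + 32 = 92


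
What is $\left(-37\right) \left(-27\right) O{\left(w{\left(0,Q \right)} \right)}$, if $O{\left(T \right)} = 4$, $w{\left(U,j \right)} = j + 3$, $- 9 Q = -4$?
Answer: $3996$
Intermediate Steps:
$Q = \frac{4}{9}$ ($Q = \left(- \frac{1}{9}\right) \left(-4\right) = \frac{4}{9} \approx 0.44444$)
$w{\left(U,j \right)} = 3 + j$
$\left(-37\right) \left(-27\right) O{\left(w{\left(0,Q \right)} \right)} = \left(-37\right) \left(-27\right) 4 = 999 \cdot 4 = 3996$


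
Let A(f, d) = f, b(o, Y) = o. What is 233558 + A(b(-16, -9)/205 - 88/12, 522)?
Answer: 143633612/615 ≈ 2.3355e+5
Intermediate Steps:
233558 + A(b(-16, -9)/205 - 88/12, 522) = 233558 + (-16/205 - 88/12) = 233558 + (-16*1/205 - 88*1/12) = 233558 + (-16/205 - 22/3) = 233558 - 4558/615 = 143633612/615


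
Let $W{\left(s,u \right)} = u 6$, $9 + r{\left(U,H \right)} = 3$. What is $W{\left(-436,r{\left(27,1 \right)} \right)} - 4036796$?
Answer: $-4036832$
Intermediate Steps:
$r{\left(U,H \right)} = -6$ ($r{\left(U,H \right)} = -9 + 3 = -6$)
$W{\left(s,u \right)} = 6 u$
$W{\left(-436,r{\left(27,1 \right)} \right)} - 4036796 = 6 \left(-6\right) - 4036796 = -36 - 4036796 = -4036832$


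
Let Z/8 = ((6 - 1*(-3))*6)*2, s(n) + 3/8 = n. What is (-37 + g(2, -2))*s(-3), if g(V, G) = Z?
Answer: -22329/8 ≈ -2791.1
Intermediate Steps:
s(n) = -3/8 + n
Z = 864 (Z = 8*(((6 - 1*(-3))*6)*2) = 8*(((6 + 3)*6)*2) = 8*((9*6)*2) = 8*(54*2) = 8*108 = 864)
g(V, G) = 864
(-37 + g(2, -2))*s(-3) = (-37 + 864)*(-3/8 - 3) = 827*(-27/8) = -22329/8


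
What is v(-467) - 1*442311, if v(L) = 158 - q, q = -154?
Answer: -441999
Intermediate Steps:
v(L) = 312 (v(L) = 158 - 1*(-154) = 158 + 154 = 312)
v(-467) - 1*442311 = 312 - 1*442311 = 312 - 442311 = -441999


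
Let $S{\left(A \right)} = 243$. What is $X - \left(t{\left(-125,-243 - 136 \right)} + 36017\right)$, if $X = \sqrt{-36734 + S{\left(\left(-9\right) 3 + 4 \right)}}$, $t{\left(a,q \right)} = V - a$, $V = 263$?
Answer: $-36405 + i \sqrt{36491} \approx -36405.0 + 191.03 i$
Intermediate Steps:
$t{\left(a,q \right)} = 263 - a$
$X = i \sqrt{36491}$ ($X = \sqrt{-36734 + 243} = \sqrt{-36491} = i \sqrt{36491} \approx 191.03 i$)
$X - \left(t{\left(-125,-243 - 136 \right)} + 36017\right) = i \sqrt{36491} - \left(\left(263 - -125\right) + 36017\right) = i \sqrt{36491} - \left(\left(263 + 125\right) + 36017\right) = i \sqrt{36491} - \left(388 + 36017\right) = i \sqrt{36491} - 36405 = -36405 + i \sqrt{36491}$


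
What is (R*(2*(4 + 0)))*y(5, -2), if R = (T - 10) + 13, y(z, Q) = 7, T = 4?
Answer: 392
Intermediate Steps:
R = 7 (R = (4 - 10) + 13 = -6 + 13 = 7)
(R*(2*(4 + 0)))*y(5, -2) = (7*(2*(4 + 0)))*7 = (7*(2*4))*7 = (7*8)*7 = 56*7 = 392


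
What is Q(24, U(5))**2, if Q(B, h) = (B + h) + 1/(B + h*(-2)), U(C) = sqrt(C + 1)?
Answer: 7416145/12696 + 153181*sqrt(6)/3174 ≈ 702.35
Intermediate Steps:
U(C) = sqrt(1 + C)
Q(B, h) = B + h + 1/(B - 2*h) (Q(B, h) = (B + h) + 1/(B - 2*h) = B + h + 1/(B - 2*h))
Q(24, U(5))**2 = ((1 + 24**2 - 2*(sqrt(1 + 5))**2 - 1*24*sqrt(1 + 5))/(24 - 2*sqrt(1 + 5)))**2 = ((1 + 576 - 2*(sqrt(6))**2 - 1*24*sqrt(6))/(24 - 2*sqrt(6)))**2 = ((1 + 576 - 2*6 - 24*sqrt(6))/(24 - 2*sqrt(6)))**2 = ((1 + 576 - 12 - 24*sqrt(6))/(24 - 2*sqrt(6)))**2 = ((565 - 24*sqrt(6))/(24 - 2*sqrt(6)))**2 = (565 - 24*sqrt(6))**2/(24 - 2*sqrt(6))**2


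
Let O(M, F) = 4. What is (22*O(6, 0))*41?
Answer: 3608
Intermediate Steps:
(22*O(6, 0))*41 = (22*4)*41 = 88*41 = 3608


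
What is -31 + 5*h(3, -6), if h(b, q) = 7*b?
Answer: 74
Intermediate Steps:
-31 + 5*h(3, -6) = -31 + 5*(7*3) = -31 + 5*21 = -31 + 105 = 74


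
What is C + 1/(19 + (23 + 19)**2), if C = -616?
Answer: -1098327/1783 ≈ -616.00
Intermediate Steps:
C + 1/(19 + (23 + 19)**2) = -616 + 1/(19 + (23 + 19)**2) = -616 + 1/(19 + 42**2) = -616 + 1/(19 + 1764) = -616 + 1/1783 = -1098327/1783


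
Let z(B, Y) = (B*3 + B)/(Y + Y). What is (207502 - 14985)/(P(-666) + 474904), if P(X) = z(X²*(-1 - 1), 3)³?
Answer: -192517/206852886152114408 ≈ -9.3069e-13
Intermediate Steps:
z(B, Y) = 2*B/Y (z(B, Y) = (3*B + B)/((2*Y)) = (4*B)*(1/(2*Y)) = 2*B/Y)
P(X) = -64*X⁶/27 (P(X) = (2*(X²*(-1 - 1))/3)³ = (2*(X²*(-2))*(⅓))³ = (2*(-2*X²)*(⅓))³ = (-4*X²/3)³ = -64*X⁶/27)
(207502 - 14985)/(P(-666) + 474904) = (207502 - 14985)/(-64/27*(-666)⁶ + 474904) = 192517/(-64/27*87266061345623616 + 474904) = 192517/(-206852886152589312 + 474904) = 192517/(-206852886152114408) = 192517*(-1/206852886152114408) = -192517/206852886152114408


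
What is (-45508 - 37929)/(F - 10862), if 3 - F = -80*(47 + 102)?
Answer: -83437/1061 ≈ -78.640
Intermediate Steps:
F = 11923 (F = 3 - (-80)*(47 + 102) = 3 - (-80)*149 = 3 - 1*(-11920) = 3 + 11920 = 11923)
(-45508 - 37929)/(F - 10862) = (-45508 - 37929)/(11923 - 10862) = -83437/1061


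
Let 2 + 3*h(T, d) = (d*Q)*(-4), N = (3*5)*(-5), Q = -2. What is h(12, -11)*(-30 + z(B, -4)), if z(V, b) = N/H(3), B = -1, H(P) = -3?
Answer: 150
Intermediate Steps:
N = -75 (N = 15*(-5) = -75)
h(T, d) = -⅔ + 8*d/3 (h(T, d) = -⅔ + ((d*(-2))*(-4))/3 = -⅔ + (-2*d*(-4))/3 = -⅔ + (8*d)/3 = -⅔ + 8*d/3)
z(V, b) = 25 (z(V, b) = -75/(-3) = -75*(-⅓) = 25)
h(12, -11)*(-30 + z(B, -4)) = (-⅔ + (8/3)*(-11))*(-30 + 25) = (-⅔ - 88/3)*(-5) = -30*(-5) = 150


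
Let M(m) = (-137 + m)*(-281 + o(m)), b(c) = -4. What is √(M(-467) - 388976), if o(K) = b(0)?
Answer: 2*I*√54209 ≈ 465.66*I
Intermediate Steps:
o(K) = -4
M(m) = 39045 - 285*m (M(m) = (-137 + m)*(-281 - 4) = (-137 + m)*(-285) = 39045 - 285*m)
√(M(-467) - 388976) = √((39045 - 285*(-467)) - 388976) = √((39045 + 133095) - 388976) = √(172140 - 388976) = √(-216836) = 2*I*√54209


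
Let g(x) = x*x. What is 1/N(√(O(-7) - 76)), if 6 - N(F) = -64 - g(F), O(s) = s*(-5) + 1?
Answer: 1/30 ≈ 0.033333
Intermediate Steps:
O(s) = 1 - 5*s (O(s) = -5*s + 1 = 1 - 5*s)
g(x) = x²
N(F) = 70 + F² (N(F) = 6 - (-64 - F²) = 6 + (64 + F²) = 70 + F²)
1/N(√(O(-7) - 76)) = 1/(70 + (√((1 - 5*(-7)) - 76))²) = 1/(70 + (√((1 + 35) - 76))²) = 1/(70 + (√(36 - 76))²) = 1/(70 + (√(-40))²) = 1/(70 + (2*I*√10)²) = 1/(70 - 40) = 1/30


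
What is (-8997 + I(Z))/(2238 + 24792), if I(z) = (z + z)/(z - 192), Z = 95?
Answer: -51347/154230 ≈ -0.33292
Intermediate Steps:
I(z) = 2*z/(-192 + z) (I(z) = (2*z)/(-192 + z) = 2*z/(-192 + z))
(-8997 + I(Z))/(2238 + 24792) = (-8997 + 2*95/(-192 + 95))/(2238 + 24792) = (-8997 + 2*95/(-97))/27030 = (-8997 + 2*95*(-1/97))*(1/27030) = (-8997 - 190/97)*(1/27030) = -872899/97*1/27030 = -51347/154230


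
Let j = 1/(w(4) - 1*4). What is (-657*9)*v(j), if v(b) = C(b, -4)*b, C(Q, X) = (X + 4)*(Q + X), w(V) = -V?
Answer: 0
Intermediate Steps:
C(Q, X) = (4 + X)*(Q + X)
j = -⅛ (j = 1/(-1*4 - 1*4) = 1/(-4 - 4) = 1/(-8) = -⅛ ≈ -0.12500)
v(b) = 0 (v(b) = ((-4)² + 4*b + 4*(-4) + b*(-4))*b = (16 + 4*b - 16 - 4*b)*b = 0*b = 0)
(-657*9)*v(j) = -657*9*0 = -5913*0 = 0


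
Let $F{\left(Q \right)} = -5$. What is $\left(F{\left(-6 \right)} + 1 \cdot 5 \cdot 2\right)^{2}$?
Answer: $25$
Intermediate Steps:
$\left(F{\left(-6 \right)} + 1 \cdot 5 \cdot 2\right)^{2} = \left(-5 + 1 \cdot 5 \cdot 2\right)^{2} = \left(-5 + 5 \cdot 2\right)^{2} = \left(-5 + 10\right)^{2} = 5^{2} = 25$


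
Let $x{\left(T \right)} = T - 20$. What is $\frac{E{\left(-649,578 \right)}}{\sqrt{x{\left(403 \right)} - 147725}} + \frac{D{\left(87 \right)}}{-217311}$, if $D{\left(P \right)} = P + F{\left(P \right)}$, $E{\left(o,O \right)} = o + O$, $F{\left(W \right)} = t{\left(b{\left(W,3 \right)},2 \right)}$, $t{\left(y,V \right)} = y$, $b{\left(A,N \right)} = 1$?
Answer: $- \frac{88}{217311} + \frac{71 i \sqrt{147342}}{147342} \approx -0.00040495 + 0.18497 i$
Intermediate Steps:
$x{\left(T \right)} = -20 + T$ ($x{\left(T \right)} = T - 20 = -20 + T$)
$F{\left(W \right)} = 1$
$E{\left(o,O \right)} = O + o$
$D{\left(P \right)} = 1 + P$ ($D{\left(P \right)} = P + 1 = 1 + P$)
$\frac{E{\left(-649,578 \right)}}{\sqrt{x{\left(403 \right)} - 147725}} + \frac{D{\left(87 \right)}}{-217311} = \frac{578 - 649}{\sqrt{\left(-20 + 403\right) - 147725}} + \frac{1 + 87}{-217311} = - \frac{71}{\sqrt{383 - 147725}} + 88 \left(- \frac{1}{217311}\right) = - \frac{71}{\sqrt{-147342}} - \frac{88}{217311} = - \frac{71}{i \sqrt{147342}} - \frac{88}{217311} = - 71 \left(- \frac{i \sqrt{147342}}{147342}\right) - \frac{88}{217311} = \frac{71 i \sqrt{147342}}{147342} - \frac{88}{217311} = - \frac{88}{217311} + \frac{71 i \sqrt{147342}}{147342}$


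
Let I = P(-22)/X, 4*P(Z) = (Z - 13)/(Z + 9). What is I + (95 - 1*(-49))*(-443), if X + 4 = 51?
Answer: -155907613/2444 ≈ -63792.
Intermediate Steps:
X = 47 (X = -4 + 51 = 47)
P(Z) = (-13 + Z)/(4*(9 + Z)) (P(Z) = ((Z - 13)/(Z + 9))/4 = ((-13 + Z)/(9 + Z))/4 = (-13 + Z)/(4*(9 + Z)))
I = 35/2444 (I = ((-13 - 22)/(4*(9 - 22)))/47 = ((1/4)*(-35)/(-13))*(1/47) = ((1/4)*(-1/13)*(-35))*(1/47) = (35/52)*(1/47) = 35/2444 ≈ 0.014321)
I + (95 - 1*(-49))*(-443) = 35/2444 + (95 - 1*(-49))*(-443) = 35/2444 + (95 + 49)*(-443) = 35/2444 + 144*(-443) = 35/2444 - 63792 = -155907613/2444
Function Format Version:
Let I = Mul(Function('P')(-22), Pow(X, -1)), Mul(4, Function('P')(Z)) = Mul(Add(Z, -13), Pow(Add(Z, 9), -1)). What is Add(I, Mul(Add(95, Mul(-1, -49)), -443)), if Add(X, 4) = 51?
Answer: Rational(-155907613, 2444) ≈ -63792.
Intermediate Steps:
X = 47 (X = Add(-4, 51) = 47)
Function('P')(Z) = Mul(Rational(1, 4), Pow(Add(9, Z), -1), Add(-13, Z)) (Function('P')(Z) = Mul(Rational(1, 4), Mul(Add(Z, -13), Pow(Add(Z, 9), -1))) = Mul(Rational(1, 4), Mul(Add(-13, Z), Pow(Add(9, Z), -1))) = Mul(Rational(1, 4), Mul(Pow(Add(9, Z), -1), Add(-13, Z))) = Mul(Rational(1, 4), Pow(Add(9, Z), -1), Add(-13, Z)))
I = Rational(35, 2444) (I = Mul(Mul(Rational(1, 4), Pow(Add(9, -22), -1), Add(-13, -22)), Pow(47, -1)) = Mul(Mul(Rational(1, 4), Pow(-13, -1), -35), Rational(1, 47)) = Mul(Mul(Rational(1, 4), Rational(-1, 13), -35), Rational(1, 47)) = Mul(Rational(35, 52), Rational(1, 47)) = Rational(35, 2444) ≈ 0.014321)
Add(I, Mul(Add(95, Mul(-1, -49)), -443)) = Add(Rational(35, 2444), Mul(Add(95, Mul(-1, -49)), -443)) = Add(Rational(35, 2444), Mul(Add(95, 49), -443)) = Add(Rational(35, 2444), Mul(144, -443)) = Add(Rational(35, 2444), -63792) = Rational(-155907613, 2444)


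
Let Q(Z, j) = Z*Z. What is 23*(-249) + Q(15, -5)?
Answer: -5502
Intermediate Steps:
Q(Z, j) = Z**2
23*(-249) + Q(15, -5) = 23*(-249) + 15**2 = -5727 + 225 = -5502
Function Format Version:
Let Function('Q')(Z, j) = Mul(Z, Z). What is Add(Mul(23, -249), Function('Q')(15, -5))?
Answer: -5502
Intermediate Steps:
Function('Q')(Z, j) = Pow(Z, 2)
Add(Mul(23, -249), Function('Q')(15, -5)) = Add(Mul(23, -249), Pow(15, 2)) = Add(-5727, 225) = -5502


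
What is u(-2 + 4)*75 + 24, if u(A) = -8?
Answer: -576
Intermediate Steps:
u(-2 + 4)*75 + 24 = -8*75 + 24 = -600 + 24 = -576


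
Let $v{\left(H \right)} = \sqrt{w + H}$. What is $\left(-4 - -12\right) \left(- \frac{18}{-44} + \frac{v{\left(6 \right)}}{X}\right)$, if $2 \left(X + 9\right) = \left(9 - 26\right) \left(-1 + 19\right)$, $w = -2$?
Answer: $\frac{2828}{891} \approx 3.174$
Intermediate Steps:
$X = -162$ ($X = -9 + \frac{\left(9 - 26\right) \left(-1 + 19\right)}{2} = -9 + \frac{\left(-17\right) 18}{2} = -9 + \frac{1}{2} \left(-306\right) = -9 - 153 = -162$)
$v{\left(H \right)} = \sqrt{-2 + H}$
$\left(-4 - -12\right) \left(- \frac{18}{-44} + \frac{v{\left(6 \right)}}{X}\right) = \left(-4 - -12\right) \left(- \frac{18}{-44} + \frac{\sqrt{-2 + 6}}{-162}\right) = \left(-4 + 12\right) \left(\left(-18\right) \left(- \frac{1}{44}\right) + \sqrt{4} \left(- \frac{1}{162}\right)\right) = 8 \left(\frac{9}{22} + 2 \left(- \frac{1}{162}\right)\right) = 8 \left(\frac{9}{22} - \frac{1}{81}\right) = 8 \cdot \frac{707}{1782} = \frac{2828}{891}$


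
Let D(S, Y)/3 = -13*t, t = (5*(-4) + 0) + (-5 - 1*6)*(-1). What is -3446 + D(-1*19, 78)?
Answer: -3095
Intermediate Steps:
t = -9 (t = (-20 + 0) + (-5 - 6)*(-1) = -20 - 11*(-1) = -20 + 11 = -9)
D(S, Y) = 351 (D(S, Y) = 3*(-13*(-9)) = 3*117 = 351)
-3446 + D(-1*19, 78) = -3446 + 351 = -3095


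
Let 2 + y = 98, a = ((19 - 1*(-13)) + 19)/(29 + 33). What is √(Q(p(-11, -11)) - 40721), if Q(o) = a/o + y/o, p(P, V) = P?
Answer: 5*I*√757776338/682 ≈ 201.82*I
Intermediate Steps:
a = 51/62 (a = ((19 + 13) + 19)/62 = (32 + 19)*(1/62) = 51*(1/62) = 51/62 ≈ 0.82258)
y = 96 (y = -2 + 98 = 96)
Q(o) = 6003/(62*o) (Q(o) = 51/(62*o) + 96/o = 6003/(62*o))
√(Q(p(-11, -11)) - 40721) = √((6003/62)/(-11) - 40721) = √((6003/62)*(-1/11) - 40721) = √(-6003/682 - 40721) = √(-27777725/682) = 5*I*√757776338/682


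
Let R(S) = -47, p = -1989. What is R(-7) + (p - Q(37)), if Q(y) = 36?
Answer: -2072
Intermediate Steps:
R(-7) + (p - Q(37)) = -47 + (-1989 - 1*36) = -47 + (-1989 - 36) = -47 - 2025 = -2072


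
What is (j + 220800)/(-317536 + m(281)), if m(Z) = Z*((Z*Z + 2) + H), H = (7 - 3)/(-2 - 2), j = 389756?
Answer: 305278/10935393 ≈ 0.027917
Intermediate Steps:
H = -1 (H = 4/(-4) = 4*(-1/4) = -1)
m(Z) = Z*(1 + Z**2) (m(Z) = Z*((Z*Z + 2) - 1) = Z*((Z**2 + 2) - 1) = Z*((2 + Z**2) - 1) = Z*(1 + Z**2))
(j + 220800)/(-317536 + m(281)) = (389756 + 220800)/(-317536 + (281 + 281**3)) = 610556/(-317536 + (281 + 22188041)) = 610556/(-317536 + 22188322) = 610556/21870786 = 610556*(1/21870786) = 305278/10935393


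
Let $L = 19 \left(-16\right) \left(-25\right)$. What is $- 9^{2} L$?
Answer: $-615600$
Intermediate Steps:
$L = 7600$ ($L = \left(-304\right) \left(-25\right) = 7600$)
$- 9^{2} L = - 9^{2} \cdot 7600 = \left(-1\right) 81 \cdot 7600 = \left(-81\right) 7600 = -615600$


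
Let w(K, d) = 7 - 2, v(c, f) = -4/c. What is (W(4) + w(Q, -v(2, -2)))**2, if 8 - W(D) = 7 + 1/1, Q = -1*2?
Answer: 25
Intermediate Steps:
Q = -2
w(K, d) = 5
W(D) = 0 (W(D) = 8 - (7 + 1/1) = 8 - (7 + 1) = 8 - 1*8 = 8 - 8 = 0)
(W(4) + w(Q, -v(2, -2)))**2 = (0 + 5)**2 = 5**2 = 25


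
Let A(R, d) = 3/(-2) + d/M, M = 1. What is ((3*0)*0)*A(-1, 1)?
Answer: 0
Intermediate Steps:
A(R, d) = -3/2 + d (A(R, d) = 3/(-2) + d/1 = 3*(-½) + d*1 = -3/2 + d)
((3*0)*0)*A(-1, 1) = ((3*0)*0)*(-3/2 + 1) = (0*0)*(-½) = 0*(-½) = 0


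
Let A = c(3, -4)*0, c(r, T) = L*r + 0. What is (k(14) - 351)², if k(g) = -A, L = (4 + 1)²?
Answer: 123201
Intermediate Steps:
L = 25 (L = 5² = 25)
c(r, T) = 25*r (c(r, T) = 25*r + 0 = 25*r)
A = 0 (A = (25*3)*0 = 75*0 = 0)
k(g) = 0 (k(g) = -1*0 = 0)
(k(14) - 351)² = (0 - 351)² = (-351)² = 123201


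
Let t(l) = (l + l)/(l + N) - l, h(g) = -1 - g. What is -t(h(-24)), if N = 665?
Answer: 7889/344 ≈ 22.933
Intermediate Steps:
t(l) = -l + 2*l/(665 + l) (t(l) = (l + l)/(l + 665) - l = (2*l)/(665 + l) - l = 2*l/(665 + l) - l = -l + 2*l/(665 + l))
-t(h(-24)) = -(-1)*(-1 - 1*(-24))*(663 + (-1 - 1*(-24)))/(665 + (-1 - 1*(-24))) = -(-1)*(-1 + 24)*(663 + (-1 + 24))/(665 + (-1 + 24)) = -(-1)*23*(663 + 23)/(665 + 23) = -(-1)*23*686/688 = -1*(-7889/344) = 7889/344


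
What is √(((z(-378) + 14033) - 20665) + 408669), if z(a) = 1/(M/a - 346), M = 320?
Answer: √1727684408938186/65554 ≈ 634.06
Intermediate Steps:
z(a) = 1/(-346 + 320/a) (z(a) = 1/(320/a - 346) = 1/(-346 + 320/a))
√(((z(-378) + 14033) - 20665) + 408669) = √(((-1*(-378)/(-320 + 346*(-378)) + 14033) - 20665) + 408669) = √(((-1*(-378)/(-320 - 130788) + 14033) - 20665) + 408669) = √(((-1*(-378)/(-131108) + 14033) - 20665) + 408669) = √(((-1*(-378)*(-1/131108) + 14033) - 20665) + 408669) = √(((-189/65554 + 14033) - 20665) + 408669) = √((919919093/65554 - 20665) + 408669) = √(-434754317/65554 + 408669) = √(26355133309/65554) = √1727684408938186/65554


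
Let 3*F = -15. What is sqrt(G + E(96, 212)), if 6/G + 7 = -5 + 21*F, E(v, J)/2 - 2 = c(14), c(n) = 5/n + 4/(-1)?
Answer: I*sqrt(248703)/273 ≈ 1.8267*I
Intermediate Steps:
c(n) = -4 + 5/n (c(n) = 5/n + 4*(-1) = 5/n - 4 = -4 + 5/n)
F = -5 (F = (1/3)*(-15) = -5)
E(v, J) = -23/7 (E(v, J) = 4 + 2*(-4 + 5/14) = 4 + 2*(-51/14) = 4 - 51/7 = -23/7)
G = -2/39 (G = 6/(-7 + (-5 + 21*(-5))) = 6/(-7 + (-5 - 105)) = 6/(-7 - 110) = 6/(-117) = 6*(-1/117) = -2/39 ≈ -0.051282)
sqrt(G + E(96, 212)) = sqrt(-2/39 - 23/7) = sqrt(-911/273) = I*sqrt(248703)/273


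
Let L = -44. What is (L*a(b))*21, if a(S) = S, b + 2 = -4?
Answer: 5544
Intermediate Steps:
b = -6 (b = -2 - 4 = -6)
(L*a(b))*21 = -44*(-6)*21 = 264*21 = 5544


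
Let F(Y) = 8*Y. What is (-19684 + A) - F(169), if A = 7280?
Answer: -13756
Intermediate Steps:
(-19684 + A) - F(169) = (-19684 + 7280) - 8*169 = -12404 - 1*1352 = -12404 - 1352 = -13756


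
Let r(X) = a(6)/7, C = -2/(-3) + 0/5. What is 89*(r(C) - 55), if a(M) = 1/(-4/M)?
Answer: -68797/14 ≈ -4914.1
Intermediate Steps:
a(M) = -M/4
C = 2/3 (C = -2*(-1/3) + 0*(1/5) = 2/3 + 0 = 2/3 ≈ 0.66667)
r(X) = -3/14 (r(X) = -1/4*6/7 = -3/2*1/7 = -3/14)
89*(r(C) - 55) = 89*(-3/14 - 55) = 89*(-773/14) = -68797/14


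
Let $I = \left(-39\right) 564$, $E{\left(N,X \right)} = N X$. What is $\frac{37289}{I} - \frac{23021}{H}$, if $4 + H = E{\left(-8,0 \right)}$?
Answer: $\frac{63277595}{10998} \approx 5753.6$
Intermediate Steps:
$H = -4$ ($H = -4 - 0 = -4 + 0 = -4$)
$I = -21996$
$\frac{37289}{I} - \frac{23021}{H} = \frac{37289}{-21996} - \frac{23021}{-4} = 37289 \left(- \frac{1}{21996}\right) - - \frac{23021}{4} = - \frac{37289}{21996} + \frac{23021}{4} = \frac{63277595}{10998}$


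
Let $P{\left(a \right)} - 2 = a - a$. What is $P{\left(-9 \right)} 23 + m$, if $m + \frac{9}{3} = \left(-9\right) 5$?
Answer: $-2$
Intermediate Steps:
$m = -48$ ($m = -3 - 45 = -48$)
$P{\left(a \right)} = 2$ ($P{\left(a \right)} = 2 + \left(a - a\right) = 2 + 0 = 2$)
$P{\left(-9 \right)} 23 + m = 2 \cdot 23 - 48 = 46 - 48 = -2$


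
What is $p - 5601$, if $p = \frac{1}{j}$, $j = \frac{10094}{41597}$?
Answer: $- \frac{56494897}{10094} \approx -5596.9$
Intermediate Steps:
$j = \frac{10094}{41597}$ ($j = 10094 \cdot \frac{1}{41597} = \frac{10094}{41597} \approx 0.24266$)
$p = \frac{41597}{10094}$ ($p = \frac{1}{\frac{10094}{41597}} = \frac{41597}{10094} \approx 4.121$)
$p - 5601 = \frac{41597}{10094} - 5601 = - \frac{56494897}{10094}$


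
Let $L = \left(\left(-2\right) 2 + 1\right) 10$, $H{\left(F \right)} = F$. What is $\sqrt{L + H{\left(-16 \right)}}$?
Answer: $i \sqrt{46} \approx 6.7823 i$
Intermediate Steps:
$L = -30$ ($L = \left(-4 + 1\right) 10 = \left(-3\right) 10 = -30$)
$\sqrt{L + H{\left(-16 \right)}} = \sqrt{-30 - 16} = \sqrt{-46} = i \sqrt{46}$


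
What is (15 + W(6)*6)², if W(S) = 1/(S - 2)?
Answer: 1089/4 ≈ 272.25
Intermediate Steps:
W(S) = 1/(-2 + S)
(15 + W(6)*6)² = (15 + 6/(-2 + 6))² = (15 + 6/4)² = (15 + (¼)*6)² = (15 + 3/2)² = (33/2)² = 1089/4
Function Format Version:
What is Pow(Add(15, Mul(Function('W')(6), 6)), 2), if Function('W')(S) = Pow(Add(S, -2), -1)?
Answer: Rational(1089, 4) ≈ 272.25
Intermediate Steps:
Function('W')(S) = Pow(Add(-2, S), -1)
Pow(Add(15, Mul(Function('W')(6), 6)), 2) = Pow(Add(15, Mul(Pow(Add(-2, 6), -1), 6)), 2) = Pow(Add(15, Mul(Pow(4, -1), 6)), 2) = Pow(Add(15, Mul(Rational(1, 4), 6)), 2) = Pow(Add(15, Rational(3, 2)), 2) = Pow(Rational(33, 2), 2) = Rational(1089, 4)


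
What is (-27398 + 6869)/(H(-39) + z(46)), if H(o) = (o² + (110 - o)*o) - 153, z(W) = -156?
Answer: 2281/511 ≈ 4.4638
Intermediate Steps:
H(o) = -153 + o² + o*(110 - o) (H(o) = (o² + o*(110 - o)) - 153 = -153 + o² + o*(110 - o))
(-27398 + 6869)/(H(-39) + z(46)) = (-27398 + 6869)/((-153 + 110*(-39)) - 156) = -20529/((-153 - 4290) - 156) = -20529/(-4443 - 156) = -20529/(-4599) = -20529*(-1/4599) = 2281/511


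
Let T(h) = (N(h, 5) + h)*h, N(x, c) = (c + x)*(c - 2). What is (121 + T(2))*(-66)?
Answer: -11022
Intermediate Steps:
N(x, c) = (-2 + c)*(c + x) (N(x, c) = (c + x)*(-2 + c) = (-2 + c)*(c + x))
T(h) = h*(15 + 4*h) (T(h) = ((5² - 2*5 - 2*h + 5*h) + h)*h = ((25 - 10 - 2*h + 5*h) + h)*h = ((15 + 3*h) + h)*h = (15 + 4*h)*h = h*(15 + 4*h))
(121 + T(2))*(-66) = (121 + 2*(15 + 4*2))*(-66) = (121 + 2*(15 + 8))*(-66) = (121 + 2*23)*(-66) = (121 + 46)*(-66) = 167*(-66) = -11022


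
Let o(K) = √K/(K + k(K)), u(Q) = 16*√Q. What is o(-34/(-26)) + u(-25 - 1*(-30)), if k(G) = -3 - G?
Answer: 16*√5 - √221/39 ≈ 35.396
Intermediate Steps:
o(K) = -√K/3 (o(K) = √K/(K + (-3 - K)) = √K/(-3) = -√K/3)
o(-34/(-26)) + u(-25 - 1*(-30)) = -√34*√(-1/(-26))/3 + 16*√(-25 - 1*(-30)) = -√221/13/3 + 16*√(-25 + 30) = -√221/39 + 16*√5 = 16*√5 - √221/39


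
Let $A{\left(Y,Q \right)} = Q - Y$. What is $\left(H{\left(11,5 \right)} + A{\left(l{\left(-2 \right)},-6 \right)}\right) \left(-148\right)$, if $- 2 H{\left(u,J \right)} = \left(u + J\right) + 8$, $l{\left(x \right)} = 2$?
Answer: $2960$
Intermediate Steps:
$H{\left(u,J \right)} = -4 - \frac{J}{2} - \frac{u}{2}$ ($H{\left(u,J \right)} = - \frac{\left(u + J\right) + 8}{2} = - \frac{\left(J + u\right) + 8}{2} = - \frac{8 + J + u}{2} = -4 - \frac{J}{2} - \frac{u}{2}$)
$\left(H{\left(11,5 \right)} + A{\left(l{\left(-2 \right)},-6 \right)}\right) \left(-148\right) = \left(\left(-4 - \frac{5}{2} - \frac{11}{2}\right) - 8\right) \left(-148\right) = \left(-12 - 8\right) \left(-148\right) = \left(-20\right) \left(-148\right) = 2960$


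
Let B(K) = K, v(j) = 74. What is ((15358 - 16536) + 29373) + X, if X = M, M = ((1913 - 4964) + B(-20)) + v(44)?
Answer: 25198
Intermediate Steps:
M = -2997 (M = ((1913 - 4964) - 20) + 74 = (-3051 - 20) + 74 = -3071 + 74 = -2997)
X = -2997
((15358 - 16536) + 29373) + X = ((15358 - 16536) + 29373) - 2997 = (-1178 + 29373) - 2997 = 28195 - 2997 = 25198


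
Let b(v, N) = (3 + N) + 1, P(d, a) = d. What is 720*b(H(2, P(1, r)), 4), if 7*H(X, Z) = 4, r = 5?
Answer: 5760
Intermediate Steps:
H(X, Z) = 4/7 (H(X, Z) = (1/7)*4 = 4/7)
b(v, N) = 4 + N
720*b(H(2, P(1, r)), 4) = 720*(4 + 4) = 720*8 = 5760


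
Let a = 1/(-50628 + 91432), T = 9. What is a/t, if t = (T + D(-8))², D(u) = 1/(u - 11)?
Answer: 361/1179235600 ≈ 3.0613e-7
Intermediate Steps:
D(u) = 1/(-11 + u)
a = 1/40804 ≈ 2.4507e-5
t = 28900/361 (t = (9 + 1/(-11 - 8))² = (9 + 1/(-19))² = (9 - 1/19)² = (170/19)² = 28900/361 ≈ 80.055)
a/t = 1/(40804*(28900/361)) = (1/40804)*(361/28900) = 361/1179235600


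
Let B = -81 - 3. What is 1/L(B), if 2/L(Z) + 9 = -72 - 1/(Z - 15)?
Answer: -4009/99 ≈ -40.495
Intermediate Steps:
B = -84
L(Z) = 2/(-81 - 1/(-15 + Z)) (L(Z) = 2/(-9 + (-72 - 1/(Z - 15))) = 2/(-9 + (-72 - 1/(-15 + Z))) = 2/(-81 - 1/(-15 + Z)))
1/L(B) = 1/(2*(15 - 1*(-84))/(-1214 + 81*(-84))) = 1/(2*(15 + 84)/(-1214 - 6804)) = 1/(2*99/(-8018)) = 1/(2*(-1/8018)*99) = 1/(-99/4009) = -4009/99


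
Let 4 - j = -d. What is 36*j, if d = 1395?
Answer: 50364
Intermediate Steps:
j = 1399 (j = 4 - (-1)*1395 = 4 - 1*(-1395) = 4 + 1395 = 1399)
36*j = 36*1399 = 50364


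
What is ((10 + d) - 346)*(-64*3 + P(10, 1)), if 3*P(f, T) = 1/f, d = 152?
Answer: 529828/15 ≈ 35322.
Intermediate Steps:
P(f, T) = 1/(3*f)
((10 + d) - 346)*(-64*3 + P(10, 1)) = ((10 + 152) - 346)*(-64*3 + (⅓)/10) = (162 - 346)*(-192 + (⅓)*(⅒)) = -184*(-192 + 1/30) = -184*(-5759/30) = 529828/15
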